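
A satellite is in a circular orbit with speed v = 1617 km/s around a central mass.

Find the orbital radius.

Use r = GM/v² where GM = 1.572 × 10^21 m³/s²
v = 1617 km/s = 1.617 × 10^6 m/s
GM = 1.572 × 10^21 m³/s²
v² = 2.61469 × 10^12 m²/s²
r = GM/v² = (1.572 × 10^21) / (2.61469 × 10^12) = 6.01219 × 10^8 m ≈ 601.2 Mm

Final answer: 601.2 Mm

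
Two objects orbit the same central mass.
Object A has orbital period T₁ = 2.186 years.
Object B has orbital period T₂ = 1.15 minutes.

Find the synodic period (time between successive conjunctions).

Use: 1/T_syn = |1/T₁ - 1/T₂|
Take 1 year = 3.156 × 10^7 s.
T₁ = 2.186 years = 6.89902 × 10^7 s
T₂ = 1.15 minutes = 69 s
1/T₁ = 1.44948 × 10^-8 s⁻¹
1/T₂ = 0.0144928 s⁻¹
|1/T₁ − 1/T₂| = 0.0144927 s⁻¹
T_syn = 1 / |1/T₁ − 1/T₂| = 69.0001 s ≈ 1.15 minutes

Final answer: T_syn = 1.15 minutes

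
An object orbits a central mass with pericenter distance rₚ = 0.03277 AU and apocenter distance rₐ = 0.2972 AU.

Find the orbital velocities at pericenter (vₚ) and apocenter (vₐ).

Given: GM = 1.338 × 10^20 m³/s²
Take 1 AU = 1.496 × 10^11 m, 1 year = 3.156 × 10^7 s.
rₚ = 0.03277 AU = 4.90239 × 10^9 m
rₐ = 0.2972 AU = 4.44611 × 10^10 m
GM = 1.338 × 10^20 m³/s²
a = (rₚ + rₐ)/2 = 2.46818 × 10^10 m
Vis-viva: v² = GM (2/r − 1/a)
vₚ² = 1.338 × 10^20 × (4.07964 × 10^-10 − 4.05158 × 10^-11) = 4.91646 × 10^10 m²/s²
vₚ = 221731 m/s ≈ 46.78 AU/year
vₐ² = 1.338 × 10^20 × (4.49831 × 10^-11 − 4.05158 × 10^-11) = 5.97734 × 10^8 m²/s²
vₐ = 24448.6 m/s ≈ 5.158 AU/year

Final answer: vₚ = 46.78 AU/year, vₐ = 5.158 AU/year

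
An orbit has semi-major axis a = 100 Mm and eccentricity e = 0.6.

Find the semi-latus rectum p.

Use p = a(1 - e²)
a = 100 Mm = 1 × 10^8 m
e = 0.6,  e² = 0.36,  1 − e² = 0.64
p = a(1 − e²) = 1 × 10^8 m × 0.64 = 6.4 × 10^7 m ≈ 64 Mm

Final answer: p = 64 Mm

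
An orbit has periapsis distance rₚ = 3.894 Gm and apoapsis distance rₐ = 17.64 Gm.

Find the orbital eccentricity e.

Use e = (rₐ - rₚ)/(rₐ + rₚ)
rₚ = 3.894 Gm = 3.894 × 10^9 m
rₐ = 17.64 Gm = 1.764 × 10^10 m
rₐ − rₚ = 1.3746 × 10^10 m
rₐ + rₚ = 2.1534 × 10^10 m
e = (rₐ − rₚ)/(rₐ + rₚ) = 0.638339

Final answer: e = 0.6383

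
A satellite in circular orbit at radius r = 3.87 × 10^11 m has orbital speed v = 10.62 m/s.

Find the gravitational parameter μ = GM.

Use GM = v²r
r = 3.87 × 10^11 m
v = 10.62 m/s
v² = 112.784 m²/s²
GM = v²r = 112.784 × 3.87 × 10^11 = 4.36476 × 10^13 m³/s²
GM ≈ 4.365 × 10^13 m³/s²

Final answer: GM = 4.365 × 10^13 m³/s²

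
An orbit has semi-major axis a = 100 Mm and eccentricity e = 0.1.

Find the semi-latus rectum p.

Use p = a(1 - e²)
a = 100 Mm = 1 × 10^8 m
e = 0.1,  e² = 0.01,  1 − e² = 0.99
p = a(1 − e²) = 1 × 10^8 m × 0.99 = 9.9 × 10^7 m ≈ 99 Mm

Final answer: p = 99 Mm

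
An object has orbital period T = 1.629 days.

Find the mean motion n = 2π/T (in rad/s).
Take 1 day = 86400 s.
T = 1.629 days = 140746 s
n = 2π / 140746 s = 4.46421 × 10^-5 rad/s ≈ 4.464 × 10^-5 rad/s

Final answer: n = 4.464 × 10^-5 rad/s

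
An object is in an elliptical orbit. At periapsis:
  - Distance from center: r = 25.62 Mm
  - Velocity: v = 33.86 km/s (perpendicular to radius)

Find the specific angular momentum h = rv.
r = 25.62 Mm = 2.562 × 10^7 m
v = 33.86 km/s = 33860 m/s
h = rv = 2.562 × 10^7 × 33860 = 8.67493 × 10^11 m²/s ≈ 8.675 × 10^11 m²/s

Final answer: h = 8.675 × 10^11 m²/s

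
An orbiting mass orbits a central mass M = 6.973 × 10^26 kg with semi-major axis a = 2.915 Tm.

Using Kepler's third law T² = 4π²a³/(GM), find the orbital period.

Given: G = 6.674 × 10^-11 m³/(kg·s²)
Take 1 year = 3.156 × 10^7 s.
M = 6.973 × 10^26 kg
GM = G × M = 6.674 × 10^-11 × 6.973 × 10^26 = 4.65378 × 10^16 m³/s²
a = 2.915 Tm = 2.915 × 10^12 m
a³ = 2.47694 × 10^37 m³
T = 2π √(a³/GM) = 2π √((2.47694 × 10^37) / (4.65378 × 10^16)) = 2π × 2.30704 × 10^10 s
T = 1.44956 × 10^11 s ≈ 4593 years

Final answer: 4593 years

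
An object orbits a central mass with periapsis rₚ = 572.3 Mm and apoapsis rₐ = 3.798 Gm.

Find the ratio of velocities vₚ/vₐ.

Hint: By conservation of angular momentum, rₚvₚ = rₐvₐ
rₚ = 572.3 Mm = 5.723 × 10^8 m
rₐ = 3.798 Gm = 3.798 × 10^9 m
rₚvₚ = rₐvₐ  ⇒  vₚ/vₐ = rₐ/rₚ
vₚ/vₐ = (3.798 × 10^9) / (5.723 × 10^8) = 6.63638

Final answer: vₚ/vₐ = 6.636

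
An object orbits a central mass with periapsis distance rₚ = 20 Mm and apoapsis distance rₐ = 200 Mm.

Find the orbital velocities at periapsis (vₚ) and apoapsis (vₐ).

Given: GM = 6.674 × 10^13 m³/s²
rₚ = 20 Mm = 2 × 10^7 m
rₐ = 200 Mm = 2 × 10^8 m
GM = 6.674 × 10^13 m³/s²
a = (rₚ + rₐ)/2 = 1.1 × 10^8 m
Vis-viva: v² = GM (2/r − 1/a)
vₚ² = 6.674 × 10^13 × (1 × 10^-7 − 9.09091 × 10^-9) = 6.06727 × 10^6 m²/s²
vₚ = 2463.18 m/s ≈ 2.463 km/s
vₐ² = 6.674 × 10^13 × (1 × 10^-8 − 9.09091 × 10^-9) = 60672.7 m²/s²
vₐ = 246.318 m/s ≈ 246.3 m/s

Final answer: vₚ = 2.463 km/s, vₐ = 246.3 m/s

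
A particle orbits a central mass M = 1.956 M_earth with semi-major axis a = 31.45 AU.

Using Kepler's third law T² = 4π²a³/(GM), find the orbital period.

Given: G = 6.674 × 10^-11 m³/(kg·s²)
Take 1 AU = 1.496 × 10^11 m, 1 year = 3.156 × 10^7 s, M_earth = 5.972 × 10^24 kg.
M = 1.956 M_earth = 1.16812 × 10^25 kg
GM = G × M = 6.674 × 10^-11 × 1.16812 × 10^25 = 7.79605 × 10^14 m³/s²
a = 31.45 AU = 4.70492 × 10^12 m
a³ = 1.04149 × 10^38 m³
T = 2π √(a³/GM) = 2π √((1.04149 × 10^38) / (7.79605 × 10^14)) = 2π × 3.65503 × 10^11 s
T = 2.29652 × 10^12 s ≈ 7.277 × 10^4 years

Final answer: 7.277 × 10^4 years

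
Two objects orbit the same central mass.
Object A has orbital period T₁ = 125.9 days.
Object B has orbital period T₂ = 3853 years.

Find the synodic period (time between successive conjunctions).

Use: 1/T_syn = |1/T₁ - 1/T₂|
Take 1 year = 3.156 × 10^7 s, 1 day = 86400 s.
T₁ = 125.9 days = 1.08778 × 10^7 s
T₂ = 3853 years = 1.21601 × 10^11 s
1/T₁ = 9.19307 × 10^-8 s⁻¹
1/T₂ = 8.22364 × 10^-12 s⁻¹
|1/T₁ − 1/T₂| = 9.19225 × 10^-8 s⁻¹
T_syn = 1 / |1/T₁ − 1/T₂| = 1.08787 × 10^7 s ≈ 125.9 days

Final answer: T_syn = 125.9 days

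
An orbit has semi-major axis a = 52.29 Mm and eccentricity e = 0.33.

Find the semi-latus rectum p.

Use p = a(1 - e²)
a = 52.29 Mm = 5.229 × 10^7 m
e = 0.33,  e² = 0.1089,  1 − e² = 0.8911
p = a(1 − e²) = 5.229 × 10^7 m × 0.8911 = 4.65956 × 10^7 m ≈ 46.6 Mm

Final answer: p = 46.6 Mm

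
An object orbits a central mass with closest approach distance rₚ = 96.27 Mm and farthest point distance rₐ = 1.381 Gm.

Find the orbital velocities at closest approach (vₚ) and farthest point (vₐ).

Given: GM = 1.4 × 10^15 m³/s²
rₚ = 96.27 Mm = 9.627 × 10^7 m
rₐ = 1.381 Gm = 1.381 × 10^9 m
GM = 1.4 × 10^15 m³/s²
a = (rₚ + rₐ)/2 = 7.38635 × 10^8 m
Vis-viva: v² = GM (2/r − 1/a)
vₚ² = 1.4 × 10^15 × (2.07749 × 10^-8 − 1.35385 × 10^-9) = 2.71895 × 10^7 m²/s²
vₚ = 5214.35 m/s ≈ 5.214 km/s
vₐ² = 1.4 × 10^15 × (1.44823 × 10^-9 − 1.35385 × 10^-9) = 132128 m²/s²
vₐ = 363.494 m/s ≈ 363.5 m/s

Final answer: vₚ = 5.214 km/s, vₐ = 363.5 m/s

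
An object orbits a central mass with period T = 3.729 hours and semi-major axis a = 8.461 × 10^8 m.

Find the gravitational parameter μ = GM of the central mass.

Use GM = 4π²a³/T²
T = 3.729 hours = 13424.4 s
a = 8.461 × 10^8 m
a³ = 6.0571 × 10^26 m³
T² = 1.80215 × 10^8 s²
GM = 4π² × (6.0571 × 10^26) / (1.80215 × 10^8) = 1.32689 × 10^20 m³/s²
GM ≈ 1.327 × 10^20 m³/s²

Final answer: GM = 1.327 × 10^20 m³/s²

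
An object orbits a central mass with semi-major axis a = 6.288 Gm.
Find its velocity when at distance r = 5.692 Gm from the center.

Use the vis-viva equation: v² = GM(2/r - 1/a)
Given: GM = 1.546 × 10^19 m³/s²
a = 6.288 Gm = 6.288 × 10^9 m
r = 5.692 Gm = 5.692 × 10^9 m
GM = 1.546 × 10^19 m³/s²
2/r − 1/a = 3.5137 × 10^-10 − 1.59033 × 10^-10 = 1.92337 × 10^-10 m⁻¹
v² = GM (2/r − 1/a) = 2.97353 × 10^9 m²/s²
v = 54530.1 m/s ≈ 54.53 km/s

Final answer: 54.53 km/s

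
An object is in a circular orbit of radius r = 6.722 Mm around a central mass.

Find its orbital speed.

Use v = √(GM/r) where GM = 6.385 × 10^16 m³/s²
r = 6.722 Mm = 6.722 × 10^6 m
GM = 6.385 × 10^16 m³/s²
GM/r = (6.385 × 10^16) / (6.722 × 10^6) = 9.49866 × 10^9 m²/s²
v = √(GM/r) = 97461.1 m/s ≈ 97.46 km/s

Final answer: 97.46 km/s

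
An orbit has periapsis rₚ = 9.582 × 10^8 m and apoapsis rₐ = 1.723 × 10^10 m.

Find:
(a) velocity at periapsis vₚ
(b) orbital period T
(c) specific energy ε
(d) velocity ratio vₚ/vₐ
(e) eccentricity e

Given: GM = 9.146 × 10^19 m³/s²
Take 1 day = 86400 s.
rₚ = 9.582 × 10^8 m
rₐ = 1.723 × 10^10 m
GM = 9.146 × 10^19 m³/s²
a = (rₚ + rₐ)/2 = 9.0941 × 10^9 m
e = (rₐ − rₚ)/(rₐ + rₚ) = (1.62718 × 10^10) / (1.81882 × 10^10) = 0.894635
(a) vₚ² = GM (2/rₚ − 1/a) = 9.146 × 10^19 × (2.08725 × 10^-9 − 1.09961 × 10^-10) = 1.80843 × 10^11 m²/s²;  vₚ = 425256 m/s ≈ 425.3 km/s
(b) a³ = 7.52106 × 10^29 m³;  T = 2π √(a³/GM) = 2π × 90682.6 s = 569776 s ≈ 6.595 days
(c) 2a = 1.81882 × 10^10 m;  ε = −GM/(2a) = -5.02853 × 10^9 J/kg ≈ -5.029 GJ/kg
(d) vₚ/vₐ = rₐ/rₚ (angular momentum) = (1.723 × 10^10) / (9.582 × 10^8) = 17.9816 ≈ 17.98
(e) e = 0.894635 ≈ 0.8946

Final answer:
(a) velocity at periapsis vₚ = 425.3 km/s
(b) orbital period T = 6.595 days
(c) specific energy ε = -5.029 GJ/kg
(d) velocity ratio vₚ/vₐ = 17.98
(e) eccentricity e = 0.8946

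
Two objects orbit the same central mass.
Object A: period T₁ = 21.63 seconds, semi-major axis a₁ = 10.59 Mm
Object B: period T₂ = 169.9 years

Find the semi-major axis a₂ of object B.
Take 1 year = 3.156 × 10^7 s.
T₁ = 21.63 seconds
T₂ = 169.9 years = 5.36204 × 10^9 s
a₁ = 10.59 Mm = 1.059 × 10^7 m
Kepler's third law: (T₂/T₁)² = (a₂/a₁)³  ⇒  a₂ = a₁ (T₂/T₁)^(2/3)
T₂/T₁ = 2.47898 × 10^8
(T₂/T₁)^(2/3) = 394623
a₂ = 1.059 × 10^7 m × 394623 = 4.17906 × 10^12 m ≈ 4.179 Tm

Final answer: a₂ = 4.179 Tm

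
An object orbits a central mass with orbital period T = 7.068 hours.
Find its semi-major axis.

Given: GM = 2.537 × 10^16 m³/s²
T = 7.068 hours = 25444.8 s
GM = 2.537 × 10^16 m³/s²
Kepler's third law: a³ = GM T² / (4π²)
T² = 6.47438 × 10^8 s²
a³ = (2.537 × 10^16) × (6.47438 × 10^8) / (4π²) = 4.16063 × 10^23 m³
a = (a³)^(1/3) = 7.4654 × 10^7 m ≈ 74.65 Mm

Final answer: 74.65 Mm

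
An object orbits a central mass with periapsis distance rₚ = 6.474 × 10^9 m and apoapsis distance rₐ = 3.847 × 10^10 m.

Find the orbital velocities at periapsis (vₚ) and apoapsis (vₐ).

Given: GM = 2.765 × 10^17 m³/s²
rₚ = 6.474 × 10^9 m
rₐ = 3.847 × 10^10 m
GM = 2.765 × 10^17 m³/s²
a = (rₚ + rₐ)/2 = 2.2472 × 10^10 m
Vis-viva: v² = GM (2/r − 1/a)
vₚ² = 2.765 × 10^17 × (3.08928 × 10^-10 − 4.44998 × 10^-11) = 7.31144 × 10^7 m²/s²
vₚ = 8550.7 m/s ≈ 8.551 km/s
vₐ² = 2.765 × 10^17 × (5.19886 × 10^-11 − 4.44998 × 10^-11) = 2.07064 × 10^6 m²/s²
vₐ = 1438.97 m/s ≈ 1.439 km/s

Final answer: vₚ = 8.551 km/s, vₐ = 1.439 km/s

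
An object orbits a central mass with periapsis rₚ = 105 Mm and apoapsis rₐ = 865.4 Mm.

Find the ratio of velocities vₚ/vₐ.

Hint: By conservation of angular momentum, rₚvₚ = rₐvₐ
rₚ = 105 Mm = 1.05 × 10^8 m
rₐ = 865.4 Mm = 8.654 × 10^8 m
rₚvₚ = rₐvₐ  ⇒  vₚ/vₐ = rₐ/rₚ
vₚ/vₐ = (8.654 × 10^8) / (1.05 × 10^8) = 8.2419

Final answer: vₚ/vₐ = 8.242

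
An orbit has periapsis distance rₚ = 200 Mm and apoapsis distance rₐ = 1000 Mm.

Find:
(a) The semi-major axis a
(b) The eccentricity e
rₚ = 200 Mm = 2 × 10^8 m
rₐ = 1000 Mm = 1 × 10^9 m
(a) a = (rₚ + rₐ)/2 = 6 × 10^8 m ≈ 600 Mm
(b) e = (rₐ − rₚ)/(rₐ + rₚ) = (8 × 10^8) / (1.2 × 10^9) = 0.666667

Final answer:
(a) a = 600 Mm
(b) e = 0.6667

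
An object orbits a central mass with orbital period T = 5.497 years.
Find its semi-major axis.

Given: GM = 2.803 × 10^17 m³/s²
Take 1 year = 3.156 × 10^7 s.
T = 5.497 years = 1.73485 × 10^8 s
GM = 2.803 × 10^17 m³/s²
Kepler's third law: a³ = GM T² / (4π²)
T² = 3.00972 × 10^16 s²
a³ = (2.803 × 10^17) × (3.00972 × 10^16) / (4π²) = 2.13692 × 10^32 m³
a = (a³)^(1/3) = 5.97856 × 10^10 m ≈ 59.79 Gm

Final answer: 59.79 Gm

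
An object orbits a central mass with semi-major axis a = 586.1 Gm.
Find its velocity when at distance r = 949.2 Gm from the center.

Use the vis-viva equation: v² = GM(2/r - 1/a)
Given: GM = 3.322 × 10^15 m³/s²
a = 586.1 Gm = 5.861 × 10^11 m
r = 949.2 Gm = 9.492 × 10^11 m
GM = 3.322 × 10^15 m³/s²
2/r − 1/a = 2.10704 × 10^-12 − 1.70619 × 10^-12 = 4.00844 × 10^-13 m⁻¹
v² = GM (2/r − 1/a) = 1331.6 m²/s²
v = 36.4911 m/s ≈ 36.49 m/s

Final answer: 36.49 m/s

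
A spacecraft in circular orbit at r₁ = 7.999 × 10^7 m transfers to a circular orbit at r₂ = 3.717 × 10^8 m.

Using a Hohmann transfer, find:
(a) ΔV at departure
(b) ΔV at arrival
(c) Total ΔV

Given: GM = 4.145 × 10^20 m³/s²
r₁ = 7.999 × 10^7 m
r₂ = 3.717 × 10^8 m
GM = 4.145 × 10^20 m³/s²
Transfer ellipse: a_t = (r₁ + r₂)/2 = 2.25845 × 10^8 m
Circular speed at r₁: v₁ = √(GM/r₁) = 2.27638 × 10^6 m/s
Transfer speed at r₁ (periapsis): v₁ₜ = √(GM(2/r₁ − 1/a_t)) = 2.92035 × 10^6 m/s
(a) ΔV₁ = v₁ₜ − v₁ = 643976 m/s ≈ 644 km/s
Circular speed at r₂: v₂ = √(GM/r₂) = 1.05601 × 10^6 m/s
Transfer speed at r₂ (apoapsis): v₂ₜ = √(GM(2/r₂ − 1/a_t)) = 628461 m/s
(b) ΔV₂ = v₂ − v₂ₜ = 427544 m/s ≈ 427.5 km/s
(c) ΔV_total = ΔV₁ + ΔV₂ = 1.07152 × 10^6 m/s ≈ 1072 km/s

Final answer:
(a) ΔV₁ = 644 km/s
(b) ΔV₂ = 427.5 km/s
(c) ΔV_total = 1072 km/s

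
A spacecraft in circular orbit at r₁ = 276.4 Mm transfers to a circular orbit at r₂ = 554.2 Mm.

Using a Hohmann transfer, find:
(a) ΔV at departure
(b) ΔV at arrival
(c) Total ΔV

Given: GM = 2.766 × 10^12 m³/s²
r₁ = 276.4 Mm = 2.764 × 10^8 m
r₂ = 554.2 Mm = 5.542 × 10^8 m
GM = 2.766 × 10^12 m³/s²
Transfer ellipse: a_t = (r₁ + r₂)/2 = 4.153 × 10^8 m
Circular speed at r₁: v₁ = √(GM/r₁) = 100.036 m/s
Transfer speed at r₁ (periapsis): v₁ₜ = √(GM(2/r₁ − 1/a_t)) = 115.56 m/s
(a) ΔV₁ = v₁ₜ − v₁ = 15.5243 m/s ≈ 15.52 m/s
Circular speed at r₂: v₂ = √(GM/r₂) = 70.6469 m/s
Transfer speed at r₂ (apoapsis): v₂ₜ = √(GM(2/r₂ − 1/a_t)) = 57.6343 m/s
(b) ΔV₂ = v₂ − v₂ₜ = 13.0126 m/s ≈ 13.01 m/s
(c) ΔV_total = ΔV₁ + ΔV₂ = 28.5369 m/s ≈ 28.54 m/s

Final answer:
(a) ΔV₁ = 15.52 m/s
(b) ΔV₂ = 13.01 m/s
(c) ΔV_total = 28.54 m/s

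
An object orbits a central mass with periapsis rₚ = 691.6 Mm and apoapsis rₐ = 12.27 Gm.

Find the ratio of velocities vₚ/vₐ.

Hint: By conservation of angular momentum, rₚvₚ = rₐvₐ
rₚ = 691.6 Mm = 6.916 × 10^8 m
rₐ = 12.27 Gm = 1.227 × 10^10 m
rₚvₚ = rₐvₐ  ⇒  vₚ/vₐ = rₐ/rₚ
vₚ/vₐ = (1.227 × 10^10) / (6.916 × 10^8) = 17.7415

Final answer: vₚ/vₐ = 17.74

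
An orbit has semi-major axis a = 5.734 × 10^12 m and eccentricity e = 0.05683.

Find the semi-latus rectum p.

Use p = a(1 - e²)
a = 5.734 × 10^12 m
e = 0.05683,  e² = 0.00322965,  1 − e² = 0.99677
p = a(1 − e²) = 5.734 × 10^12 m × 0.99677 = 5.71548 × 10^12 m ≈ 5.715 × 10^12 m

Final answer: p = 5.715 × 10^12 m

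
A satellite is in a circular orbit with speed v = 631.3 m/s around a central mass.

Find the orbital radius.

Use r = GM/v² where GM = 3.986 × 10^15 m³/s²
v = 631.3 m/s
GM = 3.986 × 10^15 m³/s²
v² = 398540 m²/s²
r = GM/v² = (3.986 × 10^15) / 398540 = 1.00015 × 10^10 m ≈ 10 Gm

Final answer: 10 Gm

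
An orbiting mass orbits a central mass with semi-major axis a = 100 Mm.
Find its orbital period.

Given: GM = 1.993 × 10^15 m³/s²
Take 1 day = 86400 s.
a = 100 Mm = 1 × 10^8 m
GM = 1.993 × 10^15 m³/s²
a³ = 1 × 10^24 m³
T = 2π √(a³/GM) = 2π √((1 × 10^24) / (1.993 × 10^15)) = 2π × 22399.9 s
T = 140743 s ≈ 1.629 days

Final answer: 1.629 days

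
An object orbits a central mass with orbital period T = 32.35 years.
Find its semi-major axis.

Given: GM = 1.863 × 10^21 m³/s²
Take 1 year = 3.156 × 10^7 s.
T = 32.35 years = 1.02097 × 10^9 s
GM = 1.863 × 10^21 m³/s²
Kepler's third law: a³ = GM T² / (4π²)
T² = 1.04237 × 10^18 s²
a³ = (1.863 × 10^21) × (1.04237 × 10^18) / (4π²) = 4.91899 × 10^37 m³
a = (a³)^(1/3) = 3.66403 × 10^12 m ≈ 3.664 × 10^12 m

Final answer: 3.664 × 10^12 m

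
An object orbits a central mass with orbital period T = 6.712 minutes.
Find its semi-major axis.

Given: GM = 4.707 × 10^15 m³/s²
T = 6.712 minutes = 402.72 s
GM = 4.707 × 10^15 m³/s²
Kepler's third law: a³ = GM T² / (4π²)
T² = 162183 s²
a³ = (4.707 × 10^15) × 162183 / (4π²) = 1.93371 × 10^19 m³
a = (a³)^(1/3) = 2.68409 × 10^6 m ≈ 2.684 Mm

Final answer: 2.684 Mm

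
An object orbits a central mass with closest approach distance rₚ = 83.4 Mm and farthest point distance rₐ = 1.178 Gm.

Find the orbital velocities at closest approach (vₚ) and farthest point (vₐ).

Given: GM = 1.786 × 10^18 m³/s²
rₚ = 83.4 Mm = 8.34 × 10^7 m
rₐ = 1.178 Gm = 1.178 × 10^9 m
GM = 1.786 × 10^18 m³/s²
a = (rₚ + rₐ)/2 = 6.307 × 10^8 m
Vis-viva: v² = GM (2/r − 1/a)
vₚ² = 1.786 × 10^18 × (2.39808 × 10^-8 − 1.58554 × 10^-9) = 3.9998 × 10^10 m²/s²
vₚ = 199995 m/s ≈ 200 km/s
vₐ² = 1.786 × 10^18 × (1.69779 × 10^-9 − 1.58554 × 10^-9) = 2.00484 × 10^8 m²/s²
vₐ = 14159.2 m/s ≈ 14.16 km/s

Final answer: vₚ = 200 km/s, vₐ = 14.16 km/s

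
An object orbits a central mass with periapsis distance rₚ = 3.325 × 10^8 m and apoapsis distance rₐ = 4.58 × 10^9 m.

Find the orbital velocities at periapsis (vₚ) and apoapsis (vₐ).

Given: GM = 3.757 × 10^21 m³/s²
rₚ = 3.325 × 10^8 m
rₐ = 4.58 × 10^9 m
GM = 3.757 × 10^21 m³/s²
a = (rₚ + rₐ)/2 = 2.45625 × 10^9 m
Vis-viva: v² = GM (2/r − 1/a)
vₚ² = 3.757 × 10^21 × (6.01504 × 10^-9 − 4.07125 × 10^-10) = 2.10689 × 10^13 m²/s²
vₚ = 4.59009 × 10^6 m/s ≈ 4590 km/s
vₐ² = 3.757 × 10^21 × (4.36681 × 10^-10 − 4.07125 × 10^-10) = 1.11044 × 10^11 m²/s²
vₐ = 333233 m/s ≈ 333.2 km/s

Final answer: vₚ = 4590 km/s, vₐ = 333.2 km/s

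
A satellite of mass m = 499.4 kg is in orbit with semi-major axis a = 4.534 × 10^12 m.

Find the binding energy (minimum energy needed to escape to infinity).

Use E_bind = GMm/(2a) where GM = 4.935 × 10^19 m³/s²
a = 4.534 × 10^12 m
GM = 4.935 × 10^19 m³/s²
m = 499.4 kg
GMm = 4.935 × 10^19 × 499.4 = 2.46454 × 10^22 m³·kg/s²
2a = 9.068 × 10^12 m
E_bind = GMm/(2a) = 2.71784 × 10^9 J ≈ 2.718 GJ

Final answer: 2.718 GJ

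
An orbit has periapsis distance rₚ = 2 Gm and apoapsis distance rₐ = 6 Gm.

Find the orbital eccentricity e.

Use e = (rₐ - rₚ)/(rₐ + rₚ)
rₚ = 2 Gm = 2 × 10^9 m
rₐ = 6 Gm = 6 × 10^9 m
rₐ − rₚ = 4 × 10^9 m
rₐ + rₚ = 8 × 10^9 m
e = (rₐ − rₚ)/(rₐ + rₚ) = 0.5

Final answer: e = 0.5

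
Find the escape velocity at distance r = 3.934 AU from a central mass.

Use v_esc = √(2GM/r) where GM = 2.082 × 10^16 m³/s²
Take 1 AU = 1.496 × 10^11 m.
r = 3.934 AU = 5.88526 × 10^11 m
GM = 2.082 × 10^16 m³/s²
2GM/r = 2 × (2.082 × 10^16) / (5.88526 × 10^11) = 70753 m²/s²
v_esc = √(2GM/r) = 265.994 m/s ≈ 266 m/s

Final answer: 266 m/s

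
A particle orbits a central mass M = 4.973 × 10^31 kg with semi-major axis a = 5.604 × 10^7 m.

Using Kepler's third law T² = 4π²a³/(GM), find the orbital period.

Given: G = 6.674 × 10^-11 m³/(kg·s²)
M = 4.973 × 10^31 kg
GM = G × M = 6.674 × 10^-11 × 4.973 × 10^31 = 3.31898 × 10^21 m³/s²
a = 5.604 × 10^7 m
a³ = 1.75993 × 10^23 m³
T = 2π √(a³/GM) = 2π √((1.75993 × 10^23) / (3.31898 × 10^21)) = 2π × 7.2819 s
T = 45.7535 s ≈ 45.75 seconds

Final answer: 45.75 seconds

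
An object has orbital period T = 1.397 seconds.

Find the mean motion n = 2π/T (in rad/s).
T = 1.397 seconds
n = 2π / 1.397 s = 4.49763 rad/s ≈ 4.498 rad/s

Final answer: n = 4.498 rad/s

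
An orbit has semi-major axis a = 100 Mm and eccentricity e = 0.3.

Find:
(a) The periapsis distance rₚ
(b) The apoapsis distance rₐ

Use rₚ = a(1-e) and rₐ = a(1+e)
a = 100 Mm = 1 × 10^8 m
e = 0.3:  1 − e = 0.7,  1 + e = 1.3
(a) rₚ = a(1 − e) = 1 × 10^8 m × 0.7 = 7 × 10^7 m ≈ 70 Mm
(b) rₐ = a(1 + e) = 1 × 10^8 m × 1.3 = 1.3 × 10^8 m ≈ 130 Mm

Final answer:
(a) rₚ = 70 Mm
(b) rₐ = 130 Mm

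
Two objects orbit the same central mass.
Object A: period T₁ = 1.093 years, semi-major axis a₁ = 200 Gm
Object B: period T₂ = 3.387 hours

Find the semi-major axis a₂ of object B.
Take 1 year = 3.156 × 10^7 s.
T₁ = 1.093 years = 3.44951 × 10^7 s
T₂ = 3.387 hours = 12193.2 s
a₁ = 200 Gm = 2 × 10^11 m
Kepler's third law: (T₂/T₁)² = (a₂/a₁)³  ⇒  a₂ = a₁ (T₂/T₁)^(2/3)
T₂/T₁ = 0.000353476
(T₂/T₁)^(2/3) = 0.00499928
a₂ = 2 × 10^11 m × 0.00499928 = 9.99855 × 10^8 m ≈ 999.9 Mm

Final answer: a₂ = 999.9 Mm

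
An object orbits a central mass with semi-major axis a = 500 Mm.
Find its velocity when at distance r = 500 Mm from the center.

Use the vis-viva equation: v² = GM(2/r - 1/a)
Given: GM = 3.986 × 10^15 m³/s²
a = 500 Mm = 5 × 10^8 m
r = 500 Mm = 5 × 10^8 m
GM = 3.986 × 10^15 m³/s²
2/r − 1/a = 4 × 10^-9 − 2 × 10^-9 = 2 × 10^-9 m⁻¹
v² = GM (2/r − 1/a) = 7.972 × 10^6 m²/s²
v = 2823.47 m/s ≈ 2.823 km/s

Final answer: 2.823 km/s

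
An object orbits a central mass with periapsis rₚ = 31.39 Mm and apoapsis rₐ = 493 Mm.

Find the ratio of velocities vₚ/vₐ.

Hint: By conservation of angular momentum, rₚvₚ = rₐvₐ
rₚ = 31.39 Mm = 3.139 × 10^7 m
rₐ = 493 Mm = 4.93 × 10^8 m
rₚvₚ = rₐvₐ  ⇒  vₚ/vₐ = rₐ/rₚ
vₚ/vₐ = (4.93 × 10^8) / (3.139 × 10^7) = 15.7056

Final answer: vₚ/vₐ = 15.71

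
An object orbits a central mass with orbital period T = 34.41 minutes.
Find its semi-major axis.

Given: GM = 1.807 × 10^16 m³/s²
T = 34.41 minutes = 2064.6 s
GM = 1.807 × 10^16 m³/s²
Kepler's third law: a³ = GM T² / (4π²)
T² = 4.26257 × 10^6 s²
a³ = (1.807 × 10^16) × (4.26257 × 10^6) / (4π²) = 1.95106 × 10^21 m³
a = (a³)^(1/3) = 1.24956 × 10^7 m ≈ 12.5 Mm

Final answer: 12.5 Mm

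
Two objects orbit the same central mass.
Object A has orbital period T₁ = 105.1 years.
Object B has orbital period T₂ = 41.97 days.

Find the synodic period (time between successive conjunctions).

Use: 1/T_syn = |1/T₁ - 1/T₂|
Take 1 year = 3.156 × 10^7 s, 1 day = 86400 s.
T₁ = 105.1 years = 3.31696 × 10^9 s
T₂ = 41.97 days = 3.62621 × 10^6 s
1/T₁ = 3.01481 × 10^-10 s⁻¹
1/T₂ = 2.7577 × 10^-7 s⁻¹
|1/T₁ − 1/T₂| = 2.75469 × 10^-7 s⁻¹
T_syn = 1 / |1/T₁ − 1/T₂| = 3.63018 × 10^6 s ≈ 42.02 days

Final answer: T_syn = 42.02 days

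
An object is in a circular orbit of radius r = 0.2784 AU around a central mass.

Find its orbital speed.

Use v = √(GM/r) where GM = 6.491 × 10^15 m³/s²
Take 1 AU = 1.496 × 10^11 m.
r = 0.2784 AU = 4.16486 × 10^10 m
GM = 6.491 × 10^15 m³/s²
GM/r = (6.491 × 10^15) / (4.16486 × 10^10) = 155851 m²/s²
v = √(GM/r) = 394.78 m/s ≈ 394.8 m/s

Final answer: 394.8 m/s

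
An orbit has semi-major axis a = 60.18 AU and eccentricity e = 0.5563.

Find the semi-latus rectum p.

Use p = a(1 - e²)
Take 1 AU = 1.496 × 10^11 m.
a = 60.18 AU = 9.00293 × 10^12 m
e = 0.5563,  e² = 0.30947,  1 − e² = 0.69053
p = a(1 − e²) = 9.00293 × 10^12 m × 0.69053 = 6.21679 × 10^12 m ≈ 41.56 AU

Final answer: p = 41.56 AU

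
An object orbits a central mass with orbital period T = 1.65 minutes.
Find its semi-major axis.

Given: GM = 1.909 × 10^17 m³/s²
T = 1.65 minutes = 99 s
GM = 1.909 × 10^17 m³/s²
Kepler's third law: a³ = GM T² / (4π²)
T² = 9801 s²
a³ = (1.909 × 10^17) × 9801 / (4π²) = 4.73933 × 10^19 m³
a = (a³)^(1/3) = 3.61886 × 10^6 m ≈ 3.619 Mm

Final answer: 3.619 Mm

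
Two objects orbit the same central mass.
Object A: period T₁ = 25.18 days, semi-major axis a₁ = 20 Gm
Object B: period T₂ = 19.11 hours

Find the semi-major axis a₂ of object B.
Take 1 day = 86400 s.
T₁ = 25.18 days = 2.17555 × 10^6 s
T₂ = 19.11 hours = 68796 s
a₁ = 20 Gm = 2 × 10^10 m
Kepler's third law: (T₂/T₁)² = (a₂/a₁)³  ⇒  a₂ = a₁ (T₂/T₁)^(2/3)
T₂/T₁ = 0.0316223
(T₂/T₁)^(2/3) = 0.099999
a₂ = 2 × 10^10 m × 0.099999 = 1.99998 × 10^9 m ≈ 2 Gm

Final answer: a₂ = 2 Gm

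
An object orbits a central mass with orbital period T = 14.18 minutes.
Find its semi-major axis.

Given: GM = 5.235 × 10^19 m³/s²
T = 14.18 minutes = 850.8 s
GM = 5.235 × 10^19 m³/s²
Kepler's third law: a³ = GM T² / (4π²)
T² = 723861 s²
a³ = (5.235 × 10^19) × 723861 / (4π²) = 9.59869 × 10^23 m³
a = (a³)^(1/3) = 9.8644 × 10^7 m ≈ 9.864 × 10^7 m

Final answer: 9.864 × 10^7 m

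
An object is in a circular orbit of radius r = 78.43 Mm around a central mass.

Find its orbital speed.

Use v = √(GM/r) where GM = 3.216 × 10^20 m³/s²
r = 78.43 Mm = 7.843 × 10^7 m
GM = 3.216 × 10^20 m³/s²
GM/r = (3.216 × 10^20) / (7.843 × 10^7) = 4.10047 × 10^12 m²/s²
v = √(GM/r) = 2.02496 × 10^6 m/s ≈ 2025 km/s

Final answer: 2025 km/s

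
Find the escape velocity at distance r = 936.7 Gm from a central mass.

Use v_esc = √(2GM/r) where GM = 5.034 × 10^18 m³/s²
r = 936.7 Gm = 9.367 × 10^11 m
GM = 5.034 × 10^18 m³/s²
2GM/r = 2 × (5.034 × 10^18) / (9.367 × 10^11) = 1.07484 × 10^7 m²/s²
v_esc = √(2GM/r) = 3278.47 m/s ≈ 3.278 km/s

Final answer: 3.278 km/s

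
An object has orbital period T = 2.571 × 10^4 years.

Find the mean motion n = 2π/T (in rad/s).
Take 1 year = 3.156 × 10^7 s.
T = 2.571 × 10^4 years = 8.11408 × 10^11 s
n = 2π / (8.11408 × 10^11 s) = 7.74356 × 10^-12 rad/s ≈ 7.744 × 10^-12 rad/s

Final answer: n = 7.744 × 10^-12 rad/s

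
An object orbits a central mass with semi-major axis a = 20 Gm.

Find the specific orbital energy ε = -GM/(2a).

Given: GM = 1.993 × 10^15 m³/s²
a = 20 Gm = 2 × 10^10 m
GM = 1.993 × 10^15 m³/s²
2a = 4 × 10^10 m
ε = −GM/(2a) = -49825 J/kg ≈ -49.83 kJ/kg

Final answer: -49.83 kJ/kg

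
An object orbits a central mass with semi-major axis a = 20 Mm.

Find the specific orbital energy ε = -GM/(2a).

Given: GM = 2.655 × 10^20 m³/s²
a = 20 Mm = 2 × 10^7 m
GM = 2.655 × 10^20 m³/s²
2a = 4 × 10^7 m
ε = −GM/(2a) = -6.6375 × 10^12 J/kg ≈ -6637 GJ/kg

Final answer: -6637 GJ/kg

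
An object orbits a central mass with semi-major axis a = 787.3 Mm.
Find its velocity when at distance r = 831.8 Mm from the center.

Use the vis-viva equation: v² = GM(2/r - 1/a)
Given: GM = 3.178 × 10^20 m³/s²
a = 787.3 Mm = 7.873 × 10^8 m
r = 831.8 Mm = 8.318 × 10^8 m
GM = 3.178 × 10^20 m³/s²
2/r − 1/a = 2.40442 × 10^-9 − 1.27016 × 10^-9 = 1.13426 × 10^-9 m⁻¹
v² = GM (2/r − 1/a) = 3.60468 × 10^11 m²/s²
v = 600390 m/s ≈ 600.4 km/s

Final answer: 600.4 km/s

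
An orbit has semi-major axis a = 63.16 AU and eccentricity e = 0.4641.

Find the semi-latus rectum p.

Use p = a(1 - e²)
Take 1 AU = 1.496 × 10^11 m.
a = 63.16 AU = 9.44874 × 10^12 m
e = 0.4641,  e² = 0.215389,  1 − e² = 0.784611
p = a(1 − e²) = 9.44874 × 10^12 m × 0.784611 = 7.41358 × 10^12 m ≈ 49.56 AU

Final answer: p = 49.56 AU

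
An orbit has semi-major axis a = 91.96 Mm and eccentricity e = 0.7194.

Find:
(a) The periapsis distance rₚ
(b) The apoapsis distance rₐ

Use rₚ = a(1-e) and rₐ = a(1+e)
a = 91.96 Mm = 9.196 × 10^7 m
e = 0.7194:  1 − e = 0.2806,  1 + e = 1.7194
(a) rₚ = a(1 − e) = 9.196 × 10^7 m × 0.2806 = 2.5804 × 10^7 m ≈ 25.8 Mm
(b) rₐ = a(1 + e) = 9.196 × 10^7 m × 1.7194 = 1.58116 × 10^8 m ≈ 158.1 Mm

Final answer:
(a) rₚ = 25.8 Mm
(b) rₐ = 158.1 Mm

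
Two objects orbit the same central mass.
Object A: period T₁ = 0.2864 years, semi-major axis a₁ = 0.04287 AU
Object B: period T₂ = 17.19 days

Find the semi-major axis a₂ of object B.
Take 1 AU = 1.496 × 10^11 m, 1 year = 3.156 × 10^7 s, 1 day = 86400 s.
T₁ = 0.2864 years = 9.03878 × 10^6 s
T₂ = 17.19 days = 1.48522 × 10^6 s
a₁ = 0.04287 AU = 6.41335 × 10^9 m
Kepler's third law: (T₂/T₁)² = (a₂/a₁)³  ⇒  a₂ = a₁ (T₂/T₁)^(2/3)
T₂/T₁ = 0.164316
(T₂/T₁)^(2/3) = 0.299999
a₂ = 6.41335 × 10^9 m × 0.299999 = 1.924 × 10^9 m ≈ 0.01286 AU

Final answer: a₂ = 0.01286 AU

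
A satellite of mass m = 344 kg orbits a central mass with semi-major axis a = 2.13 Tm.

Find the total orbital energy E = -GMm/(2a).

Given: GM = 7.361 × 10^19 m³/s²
a = 2.13 Tm = 2.13 × 10^12 m
GM = 7.361 × 10^19 m³/s²
2a = 4.26 × 10^12 m
GMm = 7.361 × 10^19 × 344 = 2.53218 × 10^22 m³·kg/s²
E = −GMm/(2a) = -5.94409 × 10^9 J ≈ -5.944 GJ

Final answer: -5.944 GJ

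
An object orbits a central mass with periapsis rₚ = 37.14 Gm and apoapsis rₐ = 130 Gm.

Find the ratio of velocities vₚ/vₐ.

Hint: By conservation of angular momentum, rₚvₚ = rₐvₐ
rₚ = 37.14 Gm = 3.714 × 10^10 m
rₐ = 130 Gm = 1.3 × 10^11 m
rₚvₚ = rₐvₐ  ⇒  vₚ/vₐ = rₐ/rₚ
vₚ/vₐ = (1.3 × 10^11) / (3.714 × 10^10) = 3.50027

Final answer: vₚ/vₐ = 3.5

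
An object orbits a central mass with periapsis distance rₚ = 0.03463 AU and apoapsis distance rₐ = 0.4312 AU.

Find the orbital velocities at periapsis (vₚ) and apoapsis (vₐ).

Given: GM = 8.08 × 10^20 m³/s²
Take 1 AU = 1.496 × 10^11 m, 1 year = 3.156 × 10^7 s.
rₚ = 0.03463 AU = 5.18065 × 10^9 m
rₐ = 0.4312 AU = 6.45075 × 10^10 m
GM = 8.08 × 10^20 m³/s²
a = (rₚ + rₐ)/2 = 3.48441 × 10^10 m
Vis-viva: v² = GM (2/r − 1/a)
vₚ² = 8.08 × 10^20 × (3.86052 × 10^-10 − 2.86993 × 10^-11) = 2.88741 × 10^11 m²/s²
vₚ = 537346 m/s ≈ 113.4 AU/year
vₐ² = 8.08 × 10^20 × (3.10041 × 10^-11 − 2.86993 × 10^-11) = 1.86233 × 10^9 m²/s²
vₐ = 43154.7 m/s ≈ 9.104 AU/year

Final answer: vₚ = 113.4 AU/year, vₐ = 9.104 AU/year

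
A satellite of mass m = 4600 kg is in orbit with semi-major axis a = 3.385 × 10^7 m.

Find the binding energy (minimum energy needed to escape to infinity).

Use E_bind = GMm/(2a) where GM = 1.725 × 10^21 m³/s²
a = 3.385 × 10^7 m
GM = 1.725 × 10^21 m³/s²
m = 4600 kg
GMm = 1.725 × 10^21 × 4600 = 7.935 × 10^24 m³·kg/s²
2a = 6.77 × 10^7 m
E_bind = GMm/(2a) = 1.17208 × 10^17 J ≈ 117.2 PJ

Final answer: 117.2 PJ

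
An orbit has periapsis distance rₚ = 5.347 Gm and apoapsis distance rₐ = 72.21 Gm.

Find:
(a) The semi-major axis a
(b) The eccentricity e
rₚ = 5.347 Gm = 5.347 × 10^9 m
rₐ = 72.21 Gm = 7.221 × 10^10 m
(a) a = (rₚ + rₐ)/2 = 3.87785 × 10^10 m ≈ 38.78 Gm
(b) e = (rₐ − rₚ)/(rₐ + rₚ) = (6.6863 × 10^10) / (7.7557 × 10^10) = 0.862114

Final answer:
(a) a = 38.78 Gm
(b) e = 0.8621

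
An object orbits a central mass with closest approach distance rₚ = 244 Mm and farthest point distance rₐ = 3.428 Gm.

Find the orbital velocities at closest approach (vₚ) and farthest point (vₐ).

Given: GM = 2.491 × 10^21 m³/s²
rₚ = 244 Mm = 2.44 × 10^8 m
rₐ = 3.428 Gm = 3.428 × 10^9 m
GM = 2.491 × 10^21 m³/s²
a = (rₚ + rₐ)/2 = 1.836 × 10^9 m
Vis-viva: v² = GM (2/r − 1/a)
vₚ² = 2.491 × 10^21 × (8.19672 × 10^-9 − 5.44662 × 10^-10) = 1.90613 × 10^13 m²/s²
vₚ = 4.36592 × 10^6 m/s ≈ 4366 km/s
vₐ² = 2.491 × 10^21 × (5.83431 × 10^-10 − 5.44662 × 10^-10) = 9.65717 × 10^10 m²/s²
vₐ = 310760 m/s ≈ 310.8 km/s

Final answer: vₚ = 4366 km/s, vₐ = 310.8 km/s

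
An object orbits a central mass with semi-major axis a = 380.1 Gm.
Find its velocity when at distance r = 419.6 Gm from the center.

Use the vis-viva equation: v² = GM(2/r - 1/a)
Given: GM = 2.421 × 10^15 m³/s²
a = 380.1 Gm = 3.801 × 10^11 m
r = 419.6 Gm = 4.196 × 10^11 m
GM = 2.421 × 10^15 m³/s²
2/r − 1/a = 4.76644 × 10^-12 − 2.63089 × 10^-12 = 2.13556 × 10^-12 m⁻¹
v² = GM (2/r − 1/a) = 5170.19 m²/s²
v = 71.904 m/s ≈ 71.9 m/s

Final answer: 71.9 m/s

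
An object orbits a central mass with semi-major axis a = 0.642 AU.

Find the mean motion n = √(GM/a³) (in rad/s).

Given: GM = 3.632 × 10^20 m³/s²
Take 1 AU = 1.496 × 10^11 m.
a = 0.642 AU = 9.60432 × 10^10 m
GM = 3.632 × 10^20 m³/s²
a³ = 8.85931 × 10^32 m³
GM/a³ = (3.632 × 10^20) / (8.85931 × 10^32) = 4.09964 × 10^-13 s⁻²
n = √(GM/a³) = 6.40284 × 10^-7 rad/s ≈ 6.403 × 10^-7 rad/s

Final answer: n = 6.403 × 10^-7 rad/s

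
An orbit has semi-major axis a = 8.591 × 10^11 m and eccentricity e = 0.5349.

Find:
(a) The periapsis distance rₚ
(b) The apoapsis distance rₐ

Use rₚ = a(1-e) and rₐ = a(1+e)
a = 8.591 × 10^11 m
e = 0.5349:  1 − e = 0.4651,  1 + e = 1.5349
(a) rₚ = a(1 − e) = 8.591 × 10^11 m × 0.4651 = 3.99567 × 10^11 m ≈ 3.996 × 10^11 m
(b) rₐ = a(1 + e) = 8.591 × 10^11 m × 1.5349 = 1.31863 × 10^12 m ≈ 1.319 × 10^12 m

Final answer:
(a) rₚ = 3.996 × 10^11 m
(b) rₐ = 1.319 × 10^12 m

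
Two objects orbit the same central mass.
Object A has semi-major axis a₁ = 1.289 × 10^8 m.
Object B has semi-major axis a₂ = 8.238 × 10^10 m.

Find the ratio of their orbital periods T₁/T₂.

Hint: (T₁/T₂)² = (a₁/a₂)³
a₁ = 1.289 × 10^8 m
a₂ = 8.238 × 10^10 m
a₁/a₂ = 0.0015647
T₁/T₂ = (a₁/a₂)^(3/2) = (0.0015647)^1.5 = 6.18937 × 10^-5

Final answer: T₁/T₂ = 6.189 × 10^-5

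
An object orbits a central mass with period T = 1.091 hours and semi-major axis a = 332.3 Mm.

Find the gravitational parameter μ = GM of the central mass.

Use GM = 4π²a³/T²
T = 1.091 hours = 3927.6 s
a = 332.3 Mm = 3.323 × 10^8 m
a³ = 3.66937 × 10^25 m³
T² = 1.5426 × 10^7 s²
GM = 4π² × (3.66937 × 10^25) / (1.5426 × 10^7) = 9.39066 × 10^19 m³/s²
GM ≈ 9.391 × 10^19 m³/s²

Final answer: GM = 9.391 × 10^19 m³/s²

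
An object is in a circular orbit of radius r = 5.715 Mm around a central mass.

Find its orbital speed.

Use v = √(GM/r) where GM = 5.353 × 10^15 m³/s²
r = 5.715 Mm = 5.715 × 10^6 m
GM = 5.353 × 10^15 m³/s²
GM/r = (5.353 × 10^15) / (5.715 × 10^6) = 9.36658 × 10^8 m²/s²
v = √(GM/r) = 30604.9 m/s ≈ 30.6 km/s

Final answer: 30.6 km/s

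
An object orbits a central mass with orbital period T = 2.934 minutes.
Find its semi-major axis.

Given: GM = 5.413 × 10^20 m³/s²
T = 2.934 minutes = 176.04 s
GM = 5.413 × 10^20 m³/s²
Kepler's third law: a³ = GM T² / (4π²)
T² = 30990.1 s²
a³ = (5.413 × 10^20) × 30990.1 / (4π²) = 4.24914 × 10^23 m³
a = (a³)^(1/3) = 7.51797 × 10^7 m ≈ 75.18 Mm

Final answer: 75.18 Mm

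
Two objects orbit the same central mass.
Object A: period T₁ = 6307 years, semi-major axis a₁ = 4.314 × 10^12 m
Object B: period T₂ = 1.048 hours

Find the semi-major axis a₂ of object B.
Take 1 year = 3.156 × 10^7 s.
T₁ = 6307 years = 1.99049 × 10^11 s
T₂ = 1.048 hours = 3772.8 s
a₁ = 4.314 × 10^12 m
Kepler's third law: (T₂/T₁)² = (a₂/a₁)³  ⇒  a₂ = a₁ (T₂/T₁)^(2/3)
T₂/T₁ = 1.89541 × 10^-8
(T₂/T₁)^(2/3) = 7.1089 × 10^-6
a₂ = 4.314 × 10^12 m × 7.1089 × 10^-6 = 3.06678 × 10^7 m ≈ 3.067 × 10^7 m

Final answer: a₂ = 3.067 × 10^7 m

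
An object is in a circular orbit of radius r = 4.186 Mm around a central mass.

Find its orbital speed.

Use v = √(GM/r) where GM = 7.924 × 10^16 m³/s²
r = 4.186 Mm = 4.186 × 10^6 m
GM = 7.924 × 10^16 m³/s²
GM/r = (7.924 × 10^16) / (4.186 × 10^6) = 1.89298 × 10^10 m²/s²
v = √(GM/r) = 137585 m/s ≈ 137.6 km/s

Final answer: 137.6 km/s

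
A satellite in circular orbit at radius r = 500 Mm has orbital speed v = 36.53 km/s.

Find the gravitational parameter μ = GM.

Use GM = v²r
r = 500 Mm = 5 × 10^8 m
v = 36.53 km/s = 36530 m/s
v² = 1.33444 × 10^9 m²/s²
GM = v²r = 1.33444 × 10^9 × 5 × 10^8 = 6.6722 × 10^17 m³/s²
GM ≈ 6.672 × 10^17 m³/s²

Final answer: GM = 6.672 × 10^17 m³/s²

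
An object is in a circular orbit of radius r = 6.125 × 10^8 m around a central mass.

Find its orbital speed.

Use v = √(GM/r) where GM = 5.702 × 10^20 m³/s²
r = 6.125 × 10^8 m
GM = 5.702 × 10^20 m³/s²
GM/r = (5.702 × 10^20) / (6.125 × 10^8) = 9.30939 × 10^11 m²/s²
v = √(GM/r) = 964852 m/s ≈ 964.9 km/s

Final answer: 964.9 km/s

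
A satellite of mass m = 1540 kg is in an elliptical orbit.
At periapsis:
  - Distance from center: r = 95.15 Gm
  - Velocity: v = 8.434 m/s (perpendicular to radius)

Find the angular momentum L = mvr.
r = 95.15 Gm = 9.515 × 10^10 m
v = 8.434 m/s
vr = 8.434 × 9.515 × 10^10 = 8.02495 × 10^11 m²/s
L = m × vr = 1540 × 8.02495 × 10^11 = 1.23584 × 10^15 kg·m²/s ≈ 1.236 × 10^15 kg·m²/s

Final answer: L = 1.236 × 10^15 kg·m²/s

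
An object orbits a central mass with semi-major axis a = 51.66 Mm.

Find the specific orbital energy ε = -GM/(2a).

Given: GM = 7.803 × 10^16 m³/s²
a = 51.66 Mm = 5.166 × 10^7 m
GM = 7.803 × 10^16 m³/s²
2a = 1.0332 × 10^8 m
ε = −GM/(2a) = -7.55226 × 10^8 J/kg ≈ -755.2 MJ/kg

Final answer: -755.2 MJ/kg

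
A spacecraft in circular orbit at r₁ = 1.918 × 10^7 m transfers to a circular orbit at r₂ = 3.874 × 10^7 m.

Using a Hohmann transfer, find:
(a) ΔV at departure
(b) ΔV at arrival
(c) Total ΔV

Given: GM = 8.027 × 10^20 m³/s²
r₁ = 1.918 × 10^7 m
r₂ = 3.874 × 10^7 m
GM = 8.027 × 10^20 m³/s²
Transfer ellipse: a_t = (r₁ + r₂)/2 = 2.896 × 10^7 m
Circular speed at r₁: v₁ = √(GM/r₁) = 6.46923 × 10^6 m/s
Transfer speed at r₁ (periapsis): v₁ₜ = √(GM(2/r₁ − 1/a_t)) = 7.48226 × 10^6 m/s
(a) ΔV₁ = v₁ₜ − v₁ = 1.01304 × 10^6 m/s ≈ 1013 km/s
Circular speed at r₂: v₂ = √(GM/r₂) = 4.55194 × 10^6 m/s
Transfer speed at r₂ (apoapsis): v₂ₜ = √(GM(2/r₂ − 1/a_t)) = 3.70443 × 10^6 m/s
(b) ΔV₂ = v₂ − v₂ₜ = 847509 m/s ≈ 847.5 km/s
(c) ΔV_total = ΔV₁ + ΔV₂ = 1.86054 × 10^6 m/s ≈ 1861 km/s

Final answer:
(a) ΔV₁ = 1013 km/s
(b) ΔV₂ = 847.5 km/s
(c) ΔV_total = 1861 km/s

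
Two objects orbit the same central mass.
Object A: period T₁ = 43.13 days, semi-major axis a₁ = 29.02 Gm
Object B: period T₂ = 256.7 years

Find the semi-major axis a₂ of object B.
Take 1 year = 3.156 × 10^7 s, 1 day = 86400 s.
T₁ = 43.13 days = 3.72643 × 10^6 s
T₂ = 256.7 years = 8.10145 × 10^9 s
a₁ = 29.02 Gm = 2.902 × 10^10 m
Kepler's third law: (T₂/T₁)² = (a₂/a₁)³  ⇒  a₂ = a₁ (T₂/T₁)^(2/3)
T₂/T₁ = 2174.05
(T₂/T₁)^(2/3) = 167.821
a₂ = 2.902 × 10^10 m × 167.821 = 4.87017 × 10^12 m ≈ 4.87 Tm

Final answer: a₂ = 4.87 Tm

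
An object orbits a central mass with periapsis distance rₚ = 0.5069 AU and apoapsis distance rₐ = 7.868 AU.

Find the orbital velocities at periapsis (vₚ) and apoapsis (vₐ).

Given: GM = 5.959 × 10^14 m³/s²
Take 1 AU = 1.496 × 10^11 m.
rₚ = 0.5069 AU = 7.58322 × 10^10 m
rₐ = 7.868 AU = 1.17705 × 10^12 m
GM = 5.959 × 10^14 m³/s²
a = (rₚ + rₐ)/2 = 6.26443 × 10^11 m
Vis-viva: v² = GM (2/r − 1/a)
vₚ² = 5.959 × 10^14 × (2.6374 × 10^-11 − 1.59632 × 10^-12) = 14765 m²/s²
vₚ = 121.511 m/s ≈ 121.5 m/s
vₐ² = 5.959 × 10^14 × (1.69916 × 10^-12 − 1.59632 × 10^-12) = 61.2844 m²/s²
vₐ = 7.82844 m/s ≈ 7.828 m/s

Final answer: vₚ = 121.5 m/s, vₐ = 7.828 m/s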